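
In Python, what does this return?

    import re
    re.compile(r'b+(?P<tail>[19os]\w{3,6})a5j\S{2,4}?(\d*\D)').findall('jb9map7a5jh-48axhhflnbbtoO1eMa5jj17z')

Because the quantifier is non-greedy, it stops expanding at the earliest point where the rest of the pattern can succeed.
2 groups means the one result is a tuple of 2 captured strings — 1 here.

[('9map7', '48a')]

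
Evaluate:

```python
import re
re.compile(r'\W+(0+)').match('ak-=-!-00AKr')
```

None

`match` is anchored at position 0; if the pattern doesn't fit there, it returns None.
Here the pattern fails at index 0, so the call returns None.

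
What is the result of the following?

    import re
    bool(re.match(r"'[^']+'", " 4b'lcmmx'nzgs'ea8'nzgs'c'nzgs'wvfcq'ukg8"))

False

`match` is anchored at position 0; if the pattern doesn't fit there, it returns None.
Here the string doesn't start with a match, so the call returns None, and `bool(None)` is False.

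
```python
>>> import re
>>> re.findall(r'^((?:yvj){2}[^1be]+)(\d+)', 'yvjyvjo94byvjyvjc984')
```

[('yvjyvjo9', '4')]

2 groups means the one result is a tuple of 2 captured strings — 1 here.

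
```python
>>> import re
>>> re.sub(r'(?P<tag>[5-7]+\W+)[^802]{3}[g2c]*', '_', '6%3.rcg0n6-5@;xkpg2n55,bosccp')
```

'_0n_xkpg2n_p'

The pattern matches one or more of a character in [5-7], then one or more of a non-word character (captured as 'tag'); then exactly 3 of any character except [802], then zero or more of one of [g2c].
`sub` substitutes '_' at each match site.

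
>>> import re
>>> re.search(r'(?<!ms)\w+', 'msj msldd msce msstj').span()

The negative lookahead/lookbehind blocks any match where the forbidden context is present.
Unlike `match`, `search` isn't anchored — it looks for the pattern anywhere in the string.
The match spans [0:3] → 'msj'.

(0, 3)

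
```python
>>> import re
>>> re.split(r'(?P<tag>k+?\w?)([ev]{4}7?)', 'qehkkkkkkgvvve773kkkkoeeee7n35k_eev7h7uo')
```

['qeh', 'kkkkkkg', 'vvve7', '73', 'kkkko', 'eeee7', 'n35k_eev7h7uo']

The pattern matches one or more of a literal 'k' (lazy), then optionally a word character (captured as 'tag'); then exactly 4 of one of [ev], then optionally the literal '7' (captured).
Matches to split on: at [3:15] → 'kkkkkkgvvve7'; at [17:27] → 'kkkkoeeee7'.
With a capturing group present, the delimiter's captured portion is kept in the result list.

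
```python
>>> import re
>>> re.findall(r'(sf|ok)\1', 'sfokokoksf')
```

`\1` has to match the exact text group 1 already captured.
One capturing group, so `findall` returns just the captured substring from the one match — 1 in all.

['ok']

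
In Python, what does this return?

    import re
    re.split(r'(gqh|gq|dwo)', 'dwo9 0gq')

Matches to split on: at [0:3] → 'dwo'; at [6:8] → 'gq'.
Because the pattern has a capturing group, `split` also inserts each captured text between the pieces.

['', 'dwo', '9 0', 'gq', '']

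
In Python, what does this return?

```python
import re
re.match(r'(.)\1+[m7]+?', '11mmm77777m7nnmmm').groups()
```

('1',)

`\1` has to match the exact text group 1 already captured.
`re.match` won't scan ahead — the pattern has to work from the very first character.
The match spans [0:3] → '11m'.
Captured: group 1 = '1'.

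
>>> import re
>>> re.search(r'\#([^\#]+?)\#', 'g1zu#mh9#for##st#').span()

`re.search` scans for the first position where the pattern succeeds.
The match spans [4:9] → '#mh9#'.
Captured: group 1 = 'mh9'.

(4, 9)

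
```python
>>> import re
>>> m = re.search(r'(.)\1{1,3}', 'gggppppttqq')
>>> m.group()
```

After group 1 captures some text, `\1` only succeeds where that same text appears again.
The match spans [0:3] → 'ggg'.

'ggg'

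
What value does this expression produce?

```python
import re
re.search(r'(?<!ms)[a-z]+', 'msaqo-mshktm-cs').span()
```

Because the assertion is negative and zero-width, positions next to the forbidden text are skipped.
`search` walks the string left to right and returns the first match it finds.
The match spans [0:5] → 'msaqo'.

(0, 5)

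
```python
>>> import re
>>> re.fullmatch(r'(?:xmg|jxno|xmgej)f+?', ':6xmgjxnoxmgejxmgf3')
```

`re.fullmatch` is like wrapping the pattern in `^…$` (in single-line mode).
Here the string isn't matched end-to-end, so the call returns None.

None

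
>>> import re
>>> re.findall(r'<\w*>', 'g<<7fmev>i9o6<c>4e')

Walking the string: at [2:9] → '<7fmev>'; at [13:16] → '<c>'.
`findall` yields the raw match text (2 of them) because the pattern has no groups.

['<7fmev>', '<c>']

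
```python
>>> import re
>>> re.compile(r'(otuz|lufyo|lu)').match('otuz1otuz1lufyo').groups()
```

The match spans [0:4] → 'otuz'.
Captured: group 1 = 'otuz'.

('otuz',)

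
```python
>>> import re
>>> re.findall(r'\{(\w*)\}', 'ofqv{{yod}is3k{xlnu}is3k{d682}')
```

['yod', 'xlnu', 'd682']

Because there's exactly one group, `findall` drops the full match and keeps group 1 from each hit.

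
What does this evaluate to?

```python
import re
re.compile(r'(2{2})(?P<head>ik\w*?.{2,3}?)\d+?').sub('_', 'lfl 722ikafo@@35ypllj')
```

'lfl 7_5ypllj'

Pattern: exactly 2 of a literal '2' (captured); then the literal 'ik', then zero or more of a word character (lazy), then 2 to 3 of any character (lazy) (captured as 'head'); then one or more of a digit (lazy).
A non-greedy quantifier consumes as few characters as it can — just enough that the remainder of the pattern still matches from where it stops; whatever follows it matches normally.
Matches: at [5:15] → '22ikafo@@3'.
Each match is replaced by '_'.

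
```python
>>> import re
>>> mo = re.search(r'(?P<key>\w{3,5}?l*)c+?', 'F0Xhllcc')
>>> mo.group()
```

'F0Xhllc'

The pattern matches 3 to 5 of a word character (lazy), then zero or more of a literal 'l' (captured as 'key'); then one or more of a literal 'c' (lazy).
`re.search` scans for the first position where the pattern succeeds.
The match spans [0:7] → 'F0Xhllc'.
Captured: group 1 = 'F0Xhll'.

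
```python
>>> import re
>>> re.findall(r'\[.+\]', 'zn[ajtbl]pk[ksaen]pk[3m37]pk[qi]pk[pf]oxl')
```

Walking the string: at [2:38] → '[ajtbl]pk[ksaen]pk[3m37]pk[qi]pk[pf]'.
No capturing groups, so `findall` returns the 1 full match string.

['[ajtbl]pk[ksaen]pk[3m37]pk[qi]pk[pf]']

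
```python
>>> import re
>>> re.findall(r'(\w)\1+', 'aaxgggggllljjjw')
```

['a', 'g', 'l', 'j']

`\1` has to match the exact text group 1 already captured.
Because there's exactly one group, `findall` drops the full match and keeps group 1 from each hit.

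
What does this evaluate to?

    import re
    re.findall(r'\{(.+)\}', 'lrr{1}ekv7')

['1']

Scanning left to right: at [3:6] match '{1}', group 1 = '1'.
Because there's exactly one group, `findall` drops the full match and keeps group 1 from the one hit.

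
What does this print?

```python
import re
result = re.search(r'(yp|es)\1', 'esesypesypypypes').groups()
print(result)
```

('es',)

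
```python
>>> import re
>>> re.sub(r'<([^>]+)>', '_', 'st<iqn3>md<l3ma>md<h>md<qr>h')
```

Each match is replaced by '_'.

'st_md_md_md_h'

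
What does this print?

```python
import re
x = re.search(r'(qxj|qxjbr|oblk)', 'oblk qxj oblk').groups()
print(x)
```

('oblk',)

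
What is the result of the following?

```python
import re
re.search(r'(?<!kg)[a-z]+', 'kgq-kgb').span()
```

A negative assertion filters positions out without eating any characters.
The match spans [0:3] → 'kgq'.

(0, 3)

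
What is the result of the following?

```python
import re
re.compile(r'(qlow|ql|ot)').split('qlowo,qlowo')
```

['', 'qlow', 'o,', 'qlow', 'o']

Alternation isn't longest-match — the leftmost alternative that fits at this position is chosen.
With a capturing group present, the delimiter's captured portion is kept in the result list.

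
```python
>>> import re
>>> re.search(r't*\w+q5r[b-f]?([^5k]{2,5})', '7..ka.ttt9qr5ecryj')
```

None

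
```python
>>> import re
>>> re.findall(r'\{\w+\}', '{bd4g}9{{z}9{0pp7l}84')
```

['{bd4g}', '{z}', '{0pp7l}']

Since nothing is captured, `findall` lists the 3 matched substrings directly.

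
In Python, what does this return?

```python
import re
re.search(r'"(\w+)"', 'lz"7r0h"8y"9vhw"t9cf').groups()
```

`search` walks the string left to right and returns the first match it finds.
The match spans [2:8] → '"7r0h"'.
Captured: group 1 = '7r0h'.

('7r0h',)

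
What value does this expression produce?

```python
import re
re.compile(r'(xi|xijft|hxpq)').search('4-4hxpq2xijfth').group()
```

The match spans [3:7] → 'hxpq'.

'hxpq'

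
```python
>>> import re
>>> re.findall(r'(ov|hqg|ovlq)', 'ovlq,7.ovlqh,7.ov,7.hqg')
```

Alternation tries branches left to right and keeps the first one that lets the overall match succeed at that position.
`findall` collects group 1 from each match (4 total).

['ov', 'ov', 'ov', 'hqg']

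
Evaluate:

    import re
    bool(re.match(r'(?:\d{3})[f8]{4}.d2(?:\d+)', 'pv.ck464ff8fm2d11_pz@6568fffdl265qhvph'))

With `match`, the pattern is implicitly anchored at the beginning.
Here the string doesn't start with a match, so the call returns None, and `bool(None)` is False.

False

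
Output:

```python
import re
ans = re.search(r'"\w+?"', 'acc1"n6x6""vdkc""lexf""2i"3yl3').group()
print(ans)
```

"n6x6"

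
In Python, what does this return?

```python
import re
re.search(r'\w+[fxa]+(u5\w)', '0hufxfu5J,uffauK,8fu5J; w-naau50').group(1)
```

'u5J'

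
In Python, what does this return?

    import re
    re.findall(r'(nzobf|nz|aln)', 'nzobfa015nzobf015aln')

Branches in `(...|...)` are attempted left-to-right; the first branch that allows the whole pattern to succeed is taken.
Scanning left to right: at [0:5] match 'nzobf', group 1 = 'nzobf'; at [9:14] match 'nzobf', group 1 = 'nzobf'; at [17:20] match 'aln', group 1 = 'aln'.
Because there's exactly one group, `findall` drops the full match and keeps group 1 from each hit.

['nzobf', 'nzobf', 'aln']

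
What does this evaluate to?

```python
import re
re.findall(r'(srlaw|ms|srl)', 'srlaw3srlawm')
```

Alternation isn't longest-match — the leftmost alternative that fits at this position is chosen.
One capturing group, so `findall` returns just the captured substring from each match — 2 in all.

['srlaw', 'srlaw']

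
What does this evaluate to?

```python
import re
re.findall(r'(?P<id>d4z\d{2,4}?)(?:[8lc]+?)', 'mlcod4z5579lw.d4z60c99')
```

['d4z5579', 'd4z60']

Pattern: the literal 'd4z', then 2 to 4 of a digit (lazy) (captured as 'id'); then one or more of one of [8lc] (lazy) (non-capturing group).
`findall` collects group 1 from each match (2 total).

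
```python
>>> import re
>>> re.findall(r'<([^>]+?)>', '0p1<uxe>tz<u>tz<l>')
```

Walking the string: at [3:8] match '<uxe>', group 1 = 'uxe'; at [10:13] match '<u>', group 1 = 'u'; at [15:18] match '<l>', group 1 = 'l'.
With a single group, `findall` returns only what that group captured — 3 items.

['uxe', 'u', 'l']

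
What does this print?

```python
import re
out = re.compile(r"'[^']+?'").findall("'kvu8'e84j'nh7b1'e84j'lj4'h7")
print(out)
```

`findall` yields the raw match text (3 of them) because the pattern has no groups.

["'kvu8'", "'nh7b1'", "'lj4'"]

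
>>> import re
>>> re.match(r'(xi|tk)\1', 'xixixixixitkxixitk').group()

`\1` is not a pattern — it's the concrete string captured by group 1, re-applied verbatim.
`match` is anchored at position 0; if the pattern doesn't fit there, it returns None.
The match spans [0:4] → 'xixi'.
Captured: group 1 = 'xi'.

'xixi'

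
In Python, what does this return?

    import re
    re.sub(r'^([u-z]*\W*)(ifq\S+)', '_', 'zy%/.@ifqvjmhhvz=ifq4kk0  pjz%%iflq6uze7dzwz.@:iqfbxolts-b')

Pattern: anchored at the start of the string; then zero or more of a character in [u-z], then zero or more of a non-word character (captured); then the literal 'ifq', then one or more of a non-whitespace character (captured).
Matches: at [0:24] → 'zy%/.@ifqvjmhhvz=ifq4kk0'.
Every occurrence is swapped for '_'.

'_  pjz%%iflq6uze7dzwz.@:iqfbxolts-b'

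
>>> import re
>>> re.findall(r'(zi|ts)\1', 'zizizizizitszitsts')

['zi', 'zi', 'ts']

The backreference `\1` re-matches whatever the first group consumed, character for character.
`findall` collects group 1 from each match (3 total).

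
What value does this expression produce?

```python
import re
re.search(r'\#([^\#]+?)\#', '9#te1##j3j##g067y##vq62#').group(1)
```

'te1'

`search` walks the string left to right and returns the first match it finds.
The match spans [1:6] → '#te1#'.
Captured: group 1 = 'te1'.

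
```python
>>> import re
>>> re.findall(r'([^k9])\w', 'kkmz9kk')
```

Pattern: any character except [k9] (captured); then a word character.
With a single group, `findall` returns only what that group captured — 1 item.

['m']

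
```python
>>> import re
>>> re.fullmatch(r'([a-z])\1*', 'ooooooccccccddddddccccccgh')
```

`fullmatch` succeeds only if the pattern covers the string from start to end.
Here the pattern can't cover the whole string, so the call returns None.

None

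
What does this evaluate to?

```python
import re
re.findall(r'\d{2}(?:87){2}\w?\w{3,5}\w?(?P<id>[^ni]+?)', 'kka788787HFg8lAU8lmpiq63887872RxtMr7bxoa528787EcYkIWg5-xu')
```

['8', 'b', '5']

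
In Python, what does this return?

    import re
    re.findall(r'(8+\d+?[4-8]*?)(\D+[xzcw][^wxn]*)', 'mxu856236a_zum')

The pattern matches one or more of the literal '8', then one or more of a digit (lazy), then zero or more of a character in [4-8] (lazy) (captured); then one or more of a non-digit, then one of [xzcw], then zero or more of any character except [wxn] (captured).
Scanning left to right: at [3:14] match '856236a_zum', groups = ('856236', 'a_zum').
2 groups means the one result is a tuple of 2 captured strings — 1 here.

[('856236', 'a_zum')]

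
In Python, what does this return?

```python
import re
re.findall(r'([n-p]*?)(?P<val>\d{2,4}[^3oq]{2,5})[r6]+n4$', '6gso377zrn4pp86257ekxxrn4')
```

[('pp', '86257ekxx')]

This matches zero or more of a character in [n-p] (lazy) (captured); then 2 to 4 of a digit, then 2 to 5 of any character except [3oq] (captured as 'val'); then one or more of one of [r6], then the literal 'n4'; then anchored at the end.
`findall` packs the 2 group values into a tuple for every match.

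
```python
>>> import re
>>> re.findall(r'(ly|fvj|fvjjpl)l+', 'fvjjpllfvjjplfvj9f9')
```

['fvjjpl']

`findall` collects group 1 from the one match (1 total).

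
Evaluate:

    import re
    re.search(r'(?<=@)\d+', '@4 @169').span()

The positive lookaround only admits positions where the adjacent text matches; those characters stay outside the span.
Unlike `match`, `search` isn't anchored — it looks for the pattern anywhere in the string.
The match spans [1:2] → '4'.

(1, 2)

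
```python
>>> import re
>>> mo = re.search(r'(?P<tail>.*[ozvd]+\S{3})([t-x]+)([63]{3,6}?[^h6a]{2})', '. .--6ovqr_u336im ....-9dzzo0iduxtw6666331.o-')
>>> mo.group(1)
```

'. .--6ovqr_u336im ....-9dzzo0iduxt'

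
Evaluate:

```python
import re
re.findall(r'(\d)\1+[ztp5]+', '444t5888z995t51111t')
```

A backreference is literal: `\1` must see the identical characters the first group matched.
Matches: at [0:5] match '444t5', group 1 = '4'; at [5:9] match '888z', group 1 = '8'; at [9:14] match '995t5', group 1 = '9'; at [14:19] match '1111t', group 1 = '1'.
`findall` collects group 1 from each match (4 total).

['4', '8', '9', '1']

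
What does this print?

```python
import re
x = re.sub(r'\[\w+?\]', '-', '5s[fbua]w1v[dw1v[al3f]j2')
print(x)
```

Each match is replaced by '-'.

5s-w1v[dw1v-j2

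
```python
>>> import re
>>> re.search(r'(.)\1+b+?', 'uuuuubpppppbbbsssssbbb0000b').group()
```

A backreference is literal: `\1` must see the identical characters the first group matched.
The match spans [0:6] → 'uuuuub'.

'uuuuub'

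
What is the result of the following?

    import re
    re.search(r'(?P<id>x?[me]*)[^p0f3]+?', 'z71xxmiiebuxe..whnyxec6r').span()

Pattern: optionally a literal 'x', then zero or more of one of [me] (captured as 'id'); then one or more of any character except [p0f3] (lazy).
A non-greedy quantifier consumes as few characters as it can — just enough that the remainder of the pattern still matches from where it stops; whatever follows it matches normally.
`re.search` tries every starting position until one works.
The match spans [0:1] → 'z'.
Captured: group 1 = ''.

(0, 1)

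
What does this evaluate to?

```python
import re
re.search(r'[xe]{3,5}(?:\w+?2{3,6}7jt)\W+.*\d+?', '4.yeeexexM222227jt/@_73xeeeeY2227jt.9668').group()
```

'eeexexM222227jt/@_73xeeeeY2227jt.9668'

This matches 3 to 5 of one of [xe]; then one or more of a word character (lazy), then 3 to 6 of a literal '2', then the literal '7jt' (non-capturing group); then one or more of a non-word character; then zero or more of any character, then one or more of a digit (lazy).
The match spans [3:40] → 'eeexexM222227jt/@_73xeeeeY2227jt.9668'.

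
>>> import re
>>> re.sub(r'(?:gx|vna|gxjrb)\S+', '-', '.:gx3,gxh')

Matches: at [2:9] → 'gx3,gxh'.
Every occurrence is swapped for '-'.

'.:-'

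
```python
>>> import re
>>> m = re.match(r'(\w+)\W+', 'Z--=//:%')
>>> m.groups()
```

('Z',)

The pattern matches one or more of a word character (captured); then one or more of a non-word character.
`match` is anchored at position 0; if the pattern doesn't fit there, it returns None.
The match spans [0:8] → 'Z--=//:%'.
Captured: group 1 = 'Z'.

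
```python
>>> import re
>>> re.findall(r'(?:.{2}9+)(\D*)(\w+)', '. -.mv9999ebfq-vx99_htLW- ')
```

[('ebfq-vx', '99_htLW')]

The pattern matches exactly 2 of any character, then one or more of the literal '9' (non-capturing group); then zero or more of a non-digit (captured); then one or more of a word character (captured).
With 2 capturing groups, `findall` returns a 2-tuple per match.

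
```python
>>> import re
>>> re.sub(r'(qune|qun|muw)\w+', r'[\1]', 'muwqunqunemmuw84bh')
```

Each match is replaced using the text its own group 1 captured.

'[muw]'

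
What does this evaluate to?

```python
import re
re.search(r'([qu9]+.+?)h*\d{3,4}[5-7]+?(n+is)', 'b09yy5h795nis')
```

Pattern: one or more of one of [qu9], then one or more of any character (lazy) (captured); then zero or more of a literal 'h', then 3 to 4 of a digit; then one or more of a character in [5-7] (lazy); then one or more of a literal 'n', then the literal 'is' (captured).
`search` walks the string left to right and returns the first match it finds.
Here nothing in the string fits, so the call returns None.

None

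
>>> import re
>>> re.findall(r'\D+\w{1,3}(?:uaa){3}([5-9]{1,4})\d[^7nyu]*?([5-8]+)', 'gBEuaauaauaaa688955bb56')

This matches one or more of a non-digit; then 1 to 3 of a word character, then the literal 'uaa' repeated 3 times; then 1 to 4 of a character in [5-9] (captured); then a digit, then zero or more of any character except [7nyu] (lazy); then one or more of a character in [5-8] (captured).
`findall` packs the 2 group values into a tuple for every match.
Nothing in the string satisfies the pattern, so the list is empty.

[]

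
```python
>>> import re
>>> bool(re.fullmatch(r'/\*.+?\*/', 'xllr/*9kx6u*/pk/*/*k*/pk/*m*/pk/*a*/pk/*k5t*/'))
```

`re.fullmatch` requires the pattern to consume the entire string.
Here the string isn't matched end-to-end, so the call returns None, and `bool(None)` is False.

False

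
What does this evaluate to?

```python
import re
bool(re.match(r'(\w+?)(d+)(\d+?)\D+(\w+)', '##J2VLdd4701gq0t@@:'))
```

Pattern: one or more of a word character (lazy) (captured); then one or more of a literal 'd' (captured); then one or more of a digit (lazy) (captured); then one or more of a non-digit; then one or more of a word character (captured).
`match` is anchored at position 0; if the pattern doesn't fit there, it returns None.
Here position 0 doesn't satisfy it, so the call returns None, and `bool(None)` is False.

False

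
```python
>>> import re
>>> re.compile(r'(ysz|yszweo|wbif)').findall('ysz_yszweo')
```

Alternation tries branches left to right and keeps the first one that lets the overall match succeed at that position.
One capturing group, so `findall` returns just the captured substring from each match — 2 in all.

['ysz', 'ysz']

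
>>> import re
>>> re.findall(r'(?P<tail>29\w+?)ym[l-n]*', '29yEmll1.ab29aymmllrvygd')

['29a']

Because there's exactly one group, `findall` drops the full match and keeps group 1 from the one hit.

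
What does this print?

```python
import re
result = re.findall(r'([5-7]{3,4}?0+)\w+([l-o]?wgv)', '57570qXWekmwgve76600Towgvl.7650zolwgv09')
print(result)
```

2 groups means each result is a tuple of 2 captured strings — 2 here.

[('57570', 'wgv'), ('7650', 'wgv')]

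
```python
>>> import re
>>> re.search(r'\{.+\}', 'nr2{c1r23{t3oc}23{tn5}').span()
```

(3, 22)

The match spans [3:22] → '{c1r23{t3oc}23{tn5}'.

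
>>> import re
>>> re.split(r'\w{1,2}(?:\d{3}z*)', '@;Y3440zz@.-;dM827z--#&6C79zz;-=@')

Pattern: 1 to 2 of a word character; then exactly 3 of a digit, then zero or more of the literal 'z' (non-capturing group).
Matches to split on: at [2:9] → 'Y3440zz'; at [13:19] → 'dM827z'.
Each match becomes a cut point; 3 segments remain.

['@;', '@.-;', '--#&6C79zz;-=@']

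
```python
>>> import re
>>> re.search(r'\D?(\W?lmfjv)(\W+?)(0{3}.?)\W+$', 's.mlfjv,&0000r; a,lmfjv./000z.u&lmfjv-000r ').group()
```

The pattern matches optionally a non-digit; then optionally a non-word character, then the literal 'lm', then the literal 'fjv' (captured); then one or more of a non-word character (lazy) (captured); then exactly 3 of the literal '0', then optionally any character (captured); then one or more of a non-word character; then anchored at the end.
Unlike `match`, `search` isn't anchored — it looks for the pattern anywhere in the string.
The match spans [30:43] → 'u&lmfjv-000r '.
Captured: group 1 = '&lmfjv', group 2 = '-', group 3 = '000r'.

'u&lmfjv-000r '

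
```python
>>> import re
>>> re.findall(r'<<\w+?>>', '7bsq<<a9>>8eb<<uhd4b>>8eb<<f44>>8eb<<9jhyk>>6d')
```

['<<a9>>', '<<uhd4b>>', '<<f44>>', '<<9jhyk>>']

Matches: at [4:10] → '<<a9>>'; at [13:22] → '<<uhd4b>>'; at [25:32] → '<<f44>>'; at [35:44] → '<<9jhyk>>'.
With no groups in the pattern, `findall` gives back each whole match — 4 here.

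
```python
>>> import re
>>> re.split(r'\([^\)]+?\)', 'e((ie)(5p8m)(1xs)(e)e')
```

Each match becomes a cut point; 5 segments remain.

['e', '', '', '', 'e']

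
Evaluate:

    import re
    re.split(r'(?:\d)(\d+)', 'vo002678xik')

['vo', '02678', 'xik']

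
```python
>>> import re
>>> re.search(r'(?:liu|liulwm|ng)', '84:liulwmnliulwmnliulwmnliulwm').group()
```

Alternation tries branches left to right and keeps the first one that lets the overall match succeed at that position.
`re.search` scans for the first position where the pattern succeeds.
The match spans [3:6] → 'liu'.

'liu'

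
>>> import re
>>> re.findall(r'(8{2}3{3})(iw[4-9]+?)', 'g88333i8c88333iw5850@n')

[('88333', 'iw5')]

Lazy quantifiers expand one character at a time until the remainder of the pattern can match.
`findall` packs the 2 group values into a tuple for every match.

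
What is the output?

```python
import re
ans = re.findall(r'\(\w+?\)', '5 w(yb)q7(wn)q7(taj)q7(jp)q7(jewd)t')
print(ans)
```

['(yb)', '(wn)', '(taj)', '(jp)', '(jewd)']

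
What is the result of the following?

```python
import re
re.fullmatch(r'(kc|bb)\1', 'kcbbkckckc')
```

None

`\1` has to match the exact text group 1 already captured.
`re.fullmatch` requires the pattern to consume the entire string.
Here the pattern can't cover the whole string, so the call returns None.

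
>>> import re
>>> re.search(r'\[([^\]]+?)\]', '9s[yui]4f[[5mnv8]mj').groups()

The match spans [2:7] → '[yui]'.
Captured: group 1 = 'yui'.

('yui',)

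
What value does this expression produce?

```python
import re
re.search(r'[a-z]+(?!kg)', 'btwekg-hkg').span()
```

The negative lookaround is zero-width — it rules out positions where the adjacent text would match, without consuming anything.
Unlike `match`, `search` isn't anchored — it looks for the pattern anywhere in the string.
The match spans [0:6] → 'btwekg'.

(0, 6)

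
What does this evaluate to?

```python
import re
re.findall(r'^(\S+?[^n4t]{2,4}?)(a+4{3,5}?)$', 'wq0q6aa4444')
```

[('wq0q6', 'aa4444')]

Pattern: anchored at the start of the string; then one or more of a non-whitespace character (lazy), then 2 to 4 of any character except [n4t] (lazy) (captured); then one or more of the literal 'a', then 3 to 5 of the literal '4' (lazy) (captured); then anchored at the end.
Because the quantifier is non-greedy, it stops expanding at the earliest point where the rest of the pattern can succeed.
Matches: at [0:11] match 'wq0q6aa4444', groups = ('wq0q6', 'aa4444').
With 2 capturing groups, `findall` returns a 2-tuple per match.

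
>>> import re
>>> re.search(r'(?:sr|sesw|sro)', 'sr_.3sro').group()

Unlike `match`, `search` isn't anchored — it looks for the pattern anywhere in the string.
The match spans [0:2] → 'sr'.

'sr'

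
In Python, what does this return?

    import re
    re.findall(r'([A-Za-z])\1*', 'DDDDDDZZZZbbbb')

`\1` is not a pattern — it's the concrete string captured by group 1, re-applied verbatim.
Matches: at [0:6] match 'DDDDDD', group 1 = 'D'; at [6:10] match 'ZZZZ', group 1 = 'Z'; at [10:14] match 'bbbb', group 1 = 'b'.
One capturing group, so `findall` returns just the captured substring from each match — 3 in all.

['D', 'Z', 'b']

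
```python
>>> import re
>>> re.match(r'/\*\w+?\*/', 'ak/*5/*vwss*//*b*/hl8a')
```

With `match`, the pattern is implicitly anchored at the beginning.
Here the string doesn't start with a match, so the call returns None.

None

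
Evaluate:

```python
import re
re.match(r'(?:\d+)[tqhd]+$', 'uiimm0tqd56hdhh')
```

With `match`, the pattern is implicitly anchored at the beginning.
Here the pattern fails at index 0, so the call returns None.

None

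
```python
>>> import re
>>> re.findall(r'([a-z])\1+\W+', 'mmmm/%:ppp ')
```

`\1` is not a pattern — it's the concrete string captured by group 1, re-applied verbatim.
One capturing group, so `findall` returns just the captured substring from each match — 2 in all.

['m', 'p']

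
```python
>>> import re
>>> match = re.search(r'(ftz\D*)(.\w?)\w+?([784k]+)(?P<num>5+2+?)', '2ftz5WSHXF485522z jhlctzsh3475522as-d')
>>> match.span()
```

(1, 15)

The pattern matches the literal 'ftz', then zero or more of a non-digit (captured); then any character, then optionally a word character (captured); then one or more of a word character (lazy); then one or more of one of [784k] (captured); then one or more of the literal '5', then one or more of the literal '2' (lazy) (captured as 'num').
`search` walks the string left to right and returns the first match it finds.
The match spans [1:15] → 'ftz5WSHXF48552'.
Captured: group 1 = 'ftz', group 2 = '5W', group 3 = '48', group 4 = '552'.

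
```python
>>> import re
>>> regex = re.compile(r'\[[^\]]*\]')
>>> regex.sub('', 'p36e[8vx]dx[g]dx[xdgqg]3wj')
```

'p36edxdx3wj'

Every occurrence is swapped for ''.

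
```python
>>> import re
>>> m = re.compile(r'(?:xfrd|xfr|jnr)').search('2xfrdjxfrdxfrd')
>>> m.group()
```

'xfrd'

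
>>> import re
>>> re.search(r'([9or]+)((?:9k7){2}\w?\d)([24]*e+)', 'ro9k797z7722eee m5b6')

None

Pattern: one or more of one of [9or] (captured); then the literal '9k7' repeated 2 times, then optionally a word character, then a digit (captured); then zero or more of one of [24], then one or more of the literal 'e' (captured).
Here no position works, so the call returns None.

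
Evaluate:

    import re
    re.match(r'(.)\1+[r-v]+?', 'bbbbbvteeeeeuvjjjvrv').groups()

('b',)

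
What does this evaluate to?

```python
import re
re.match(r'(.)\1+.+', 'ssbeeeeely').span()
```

`re.match` won't scan ahead — the pattern has to work from the very first character.
The match spans [0:10] → 'ssbeeeeely'.

(0, 10)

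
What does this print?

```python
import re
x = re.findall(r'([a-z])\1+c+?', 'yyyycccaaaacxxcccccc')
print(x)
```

A backreference is literal: `\1` must see the identical characters the first group matched.
Scanning left to right: at [0:5] match 'yyyyc', group 1 = 'y'; at [7:12] match 'aaaac', group 1 = 'a'; at [12:15] match 'xxc', group 1 = 'x'; at [15:20] match 'ccccc', group 1 = 'c'.
One capturing group, so `findall` returns just the captured substring from each match — 4 in all.

['y', 'a', 'x', 'c']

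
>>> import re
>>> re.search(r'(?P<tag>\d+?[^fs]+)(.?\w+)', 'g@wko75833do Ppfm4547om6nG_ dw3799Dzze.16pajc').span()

The match spans [5:27] → '75833do Ppfm4547om6nG_'.

(5, 27)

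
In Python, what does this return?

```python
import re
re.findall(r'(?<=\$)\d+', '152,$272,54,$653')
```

['272', '653']

The lookaround is zero-width — it requires the adjacent text to match without consuming it, so the asserted text isn't part of the match.
`findall` yields the raw match text (2 of them) because the pattern has no groups.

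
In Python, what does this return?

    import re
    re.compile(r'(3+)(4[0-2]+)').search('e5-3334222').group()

'3334222'

Pattern: one or more of a literal '3' (captured); then a literal '4', then one or more of a character in [0-2] (captured).
`search` walks the string left to right and returns the first match it finds.
The match spans [3:10] → '3334222'.
Captured: group 1 = '333', group 2 = '4222'.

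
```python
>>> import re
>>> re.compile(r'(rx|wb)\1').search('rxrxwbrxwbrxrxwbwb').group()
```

'rxrx'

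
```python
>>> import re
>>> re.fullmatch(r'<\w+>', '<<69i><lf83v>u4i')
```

None

`re.fullmatch` is like wrapping the pattern in `^…$` (in single-line mode).
Here the string isn't matched end-to-end, so the call returns None.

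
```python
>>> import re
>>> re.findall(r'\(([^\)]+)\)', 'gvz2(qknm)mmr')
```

['qknm']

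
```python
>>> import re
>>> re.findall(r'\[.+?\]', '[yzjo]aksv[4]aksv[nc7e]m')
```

Because the quantifier is non-greedy, it stops expanding at the earliest point where the rest of the pattern can succeed.
`findall` yields the raw match text (3 of them) because the pattern has no groups.

['[yzjo]', '[4]', '[nc7e]']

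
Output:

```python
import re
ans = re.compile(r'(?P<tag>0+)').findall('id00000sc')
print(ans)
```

['00000']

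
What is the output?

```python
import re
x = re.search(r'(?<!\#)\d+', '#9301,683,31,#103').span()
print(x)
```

(2, 5)

Because the assertion is negative and zero-width, positions next to the forbidden text are skipped.
The match spans [2:5] → '301'.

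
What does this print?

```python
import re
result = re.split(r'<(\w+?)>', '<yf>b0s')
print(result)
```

['', 'yf', 'b0s']

Matches to split on: at [0:4] → '<yf>'.
The group in the pattern means `split` returns the separators' captures alongside the pieces.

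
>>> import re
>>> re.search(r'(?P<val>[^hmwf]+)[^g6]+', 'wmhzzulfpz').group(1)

The match spans [3:10] → 'zzulfpz'.
Captured: group 1 = 'zzul'.

'zzul'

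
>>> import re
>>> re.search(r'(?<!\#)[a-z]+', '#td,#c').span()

`(?!…)`/`(?<!…)` only lets a position through if the neighbouring text does NOT match; no characters are consumed.
`re.search` scans for the first position where the pattern succeeds.
The match spans [2:3] → 'd'.

(2, 3)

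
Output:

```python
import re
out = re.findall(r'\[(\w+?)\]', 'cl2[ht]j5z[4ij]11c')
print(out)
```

['ht', '4ij']

Walking the string: at [3:7] match '[ht]', group 1 = 'ht'; at [10:15] match '[4ij]', group 1 = '4ij'.
`findall` collects group 1 from each match (2 total).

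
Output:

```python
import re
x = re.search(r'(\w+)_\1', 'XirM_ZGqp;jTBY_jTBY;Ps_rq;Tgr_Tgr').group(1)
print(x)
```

The backreference `\1` re-matches whatever the first group consumed, character for character.
Unlike `match`, `search` isn't anchored — it looks for the pattern anywhere in the string.
The match spans [10:19] → 'jTBY_jTBY'.
Captured: group 1 = 'jTBY'.

jTBY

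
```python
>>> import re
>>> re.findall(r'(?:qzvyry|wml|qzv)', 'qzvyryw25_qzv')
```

Alternation isn't longest-match — the leftmost alternative that fits at this position is chosen.
Scanning left to right: at [0:6] → 'qzvyry'; at [10:13] → 'qzv'.
`findall` yields the raw match text (2 of them) because the pattern has no groups.

['qzvyry', 'qzv']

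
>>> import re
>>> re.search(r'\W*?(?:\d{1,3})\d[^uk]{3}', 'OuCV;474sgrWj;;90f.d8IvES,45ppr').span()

Pattern: zero or more of a non-word character (lazy); then 1 to 3 of a digit (non-capturing group); then a digit, then exactly 3 of any character except [uk].
`search` walks the string left to right and returns the first match it finds.
The match spans [4:11] → ';474sgr'.

(4, 11)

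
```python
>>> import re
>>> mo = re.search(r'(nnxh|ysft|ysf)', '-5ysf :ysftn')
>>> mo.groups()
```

('ysf',)

`re.search` scans for the first position where the pattern succeeds.
The match spans [2:5] → 'ysf'.
Captured: group 1 = 'ysf'.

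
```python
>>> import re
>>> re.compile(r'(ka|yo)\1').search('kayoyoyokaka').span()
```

`\1` has to match the exact text group 1 already captured.
`re.search` scans for the first position where the pattern succeeds.
The match spans [2:6] → 'yoyo'.
Captured: group 1 = 'yo'.

(2, 6)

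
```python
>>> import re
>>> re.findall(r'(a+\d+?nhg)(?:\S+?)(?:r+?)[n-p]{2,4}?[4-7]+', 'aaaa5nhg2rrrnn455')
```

['aaaa5nhg']

One capturing group, so `findall` returns just the captured substring from the one match — 1 in all.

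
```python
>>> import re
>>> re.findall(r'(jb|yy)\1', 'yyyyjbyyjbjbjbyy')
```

['yy', 'jb']

After group 1 captures some text, `\1` only succeeds where that same text appears again.
One capturing group, so `findall` returns just the captured substring from each match — 2 in all.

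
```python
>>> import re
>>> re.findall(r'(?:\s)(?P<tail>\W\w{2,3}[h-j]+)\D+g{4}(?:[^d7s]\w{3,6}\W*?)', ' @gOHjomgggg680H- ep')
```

The pattern matches whitespace (non-capturing group); then a non-word character, then 2 to 3 of a word character, then one or more of a character in [h-j] (captured as 'tail'); then one or more of a non-digit, then exactly 4 of a literal 'g'; then any character except [d7s], then 3 to 6 of a word character, then zero or more of a non-word character (lazy) (non-capturing group).
Matches: at [0:16] match ' @gOHjomgggg680H', group 1 = '@gOHj'.
Because there's exactly one group, `findall` drops the full match and keeps group 1 from the one hit.

['@gOHj']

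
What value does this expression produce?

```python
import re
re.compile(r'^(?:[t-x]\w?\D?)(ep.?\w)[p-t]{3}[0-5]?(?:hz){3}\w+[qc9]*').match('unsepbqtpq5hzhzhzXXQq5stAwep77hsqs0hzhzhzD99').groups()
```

The pattern matches anchored at the start of the string; then a character in [t-x], then optionally a word character, then optionally a non-digit (non-capturing group); then the literal 'ep', then optionally any character, then a word character (captured); then exactly 3 of a character in [p-t], then optionally a character in [0-5], then the literal 'hz' repeated 3 times; then one or more of a word character, then zero or more of one of [qc9].
With `match`, the pattern is implicitly anchored at the beginning.
The match spans [0:44] → 'unsepbqtpq5hzhzhzXXQq5stAwep77hsqs0hzhzhzD99'.
Captured: group 1 = 'epbq'.

('epbq',)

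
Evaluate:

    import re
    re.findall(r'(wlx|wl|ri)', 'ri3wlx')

['ri', 'wlx']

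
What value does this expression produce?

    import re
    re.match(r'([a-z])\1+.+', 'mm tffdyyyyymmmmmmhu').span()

(0, 20)

`re.match` only tries the pattern at the start of the string.
The match spans [0:20] → 'mm tffdyyyyymmmmmmhu'.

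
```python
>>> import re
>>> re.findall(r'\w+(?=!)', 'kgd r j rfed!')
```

Lookahead/lookbehind check context without consuming it, so the matched span excludes the asserted characters.
Scanning left to right: at [8:12] → 'rfed'.
With no groups in the pattern, `findall` gives back each whole match — 1 here.

['rfed']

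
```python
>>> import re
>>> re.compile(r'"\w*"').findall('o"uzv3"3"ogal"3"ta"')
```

['"uzv3"', '"ogal"', '"ta"']

Scanning left to right: at [1:7] → '"uzv3"'; at [8:14] → '"ogal"'; at [15:19] → '"ta"'.
No capturing groups, so `findall` returns the 3 full match strings.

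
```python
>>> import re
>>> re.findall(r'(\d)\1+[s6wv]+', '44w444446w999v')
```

['4', '4', '9']

`\1` is not a pattern — it's the concrete string captured by group 1, re-applied verbatim.
Scanning left to right: at [0:3] match '44w', group 1 = '4'; at [3:10] match '444446w', group 1 = '4'; at [10:14] match '999v', group 1 = '9'.
Because there's exactly one group, `findall` drops the full match and keeps group 1 from each hit.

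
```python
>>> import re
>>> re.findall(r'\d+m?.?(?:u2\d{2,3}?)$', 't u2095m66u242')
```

This matches one or more of a digit, then optionally a literal 'm', then optionally any character; then the literal 'u2', then 2 to 3 of a digit (lazy) (non-capturing group); then anchored at the end.
Scanning left to right: at [8:14] → '66u242'.
No capturing groups, so `findall` returns the 1 full match string.

['66u242']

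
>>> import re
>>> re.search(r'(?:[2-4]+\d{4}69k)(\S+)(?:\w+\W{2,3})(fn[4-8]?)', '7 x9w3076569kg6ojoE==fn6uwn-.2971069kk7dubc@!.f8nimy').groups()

This matches one or more of a character in [2-4], then exactly 4 of a digit, then the literal '69k' (non-capturing group); then one or more of a non-whitespace character (captured); then one or more of a word character, then 2 to 3 of a non-word character (non-capturing group); then the literal 'fn', then optionally a character in [4-8] (captured).
`search` walks the string left to right and returns the first match it finds.
The match spans [5:24] → '3076569kg6ojoE==fn6'.
Captured: group 1 = 'g6ojo', group 2 = 'fn6'.

('g6ojo', 'fn6')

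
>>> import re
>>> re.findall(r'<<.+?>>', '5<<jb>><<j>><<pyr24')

['<<jb>>', '<<j>>']

`findall` yields the raw match text (2 of them) because the pattern has no groups.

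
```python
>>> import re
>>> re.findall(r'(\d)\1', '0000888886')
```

['0', '0', '8', '8']

`\1` has to match the exact text group 1 already captured.
Walking the string: at [0:2] match '00', group 1 = '0'; at [2:4] match '00', group 1 = '0'; at [4:6] match '88', group 1 = '8'; at [6:8] match '88', group 1 = '8'.
With a single group, `findall` returns only what that group captured — 4 items.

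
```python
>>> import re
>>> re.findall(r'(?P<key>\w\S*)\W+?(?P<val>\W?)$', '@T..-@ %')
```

[('T..-@', '%')]

Pattern: a word character, then zero or more of a non-whitespace character (captured as 'key'); then one or more of a non-word character (lazy); then optionally a non-word character (captured as 'val'); then anchored at the end.
The `?` after the quantifier makes it lazy — it takes as little as possible before letting the rest of the pattern try.
Matches: at [1:8] match 'T..-@ %', groups = ('T..-@', '%').
2 groups means the one result is a tuple of 2 captured strings — 1 here.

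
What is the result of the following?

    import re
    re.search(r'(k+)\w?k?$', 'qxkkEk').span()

Pattern: one or more of a literal 'k' (captured); then optionally a word character, then optionally a literal 'k'; then anchored at the end.
`re.search` tries every starting position until one works.
The match spans [2:6] → 'kkEk'.
Captured: group 1 = 'kk'.

(2, 6)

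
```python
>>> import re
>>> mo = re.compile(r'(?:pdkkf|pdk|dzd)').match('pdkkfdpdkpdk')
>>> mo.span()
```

(0, 5)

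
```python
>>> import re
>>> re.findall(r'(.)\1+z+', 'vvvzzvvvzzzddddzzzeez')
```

['v', 'v', 'd', 'e']

The backreference `\1` re-matches whatever the first group consumed, character for character.
Walking the string: at [0:5] match 'vvvzz', group 1 = 'v'; at [5:11] match 'vvvzzz', group 1 = 'v'; at [11:18] match 'ddddzzz', group 1 = 'd'; at [18:21] match 'eez', group 1 = 'e'.
With a single group, `findall` returns only what that group captured — 4 items.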